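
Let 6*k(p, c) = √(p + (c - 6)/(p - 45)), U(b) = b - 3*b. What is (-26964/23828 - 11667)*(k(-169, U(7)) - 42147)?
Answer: 418502008260/851 - 1654930*I*√1933811/91057 ≈ 4.9178e+8 - 25274.0*I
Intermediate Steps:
U(b) = -2*b
k(p, c) = √(p + (-6 + c)/(-45 + p))/6 (k(p, c) = √(p + (c - 6)/(p - 45))/6 = √(p + (-6 + c)/(-45 + p))/6)
(-26964/23828 - 11667)*(k(-169, U(7)) - 42147) = (-26964/23828 - 11667)*(√((-6 - 2*7 - 169*(-45 - 169))/(-45 - 169))/6 - 42147) = (-26964*1/23828 - 11667)*(√((-6 - 14 - 169*(-214))/(-214))/6 - 42147) = (-963/851 - 11667)*(√(-(-6 - 14 + 36166)/214)/6 - 42147) = -9929580*(√(-1/214*36146)/6 - 42147)/851 = -9929580*(√(-18073/107)/6 - 42147)/851 = -9929580*((I*√1933811/107)/6 - 42147)/851 = -9929580*(I*√1933811/642 - 42147)/851 = -9929580*(-42147 + I*√1933811/642)/851 = 418502008260/851 - 1654930*I*√1933811/91057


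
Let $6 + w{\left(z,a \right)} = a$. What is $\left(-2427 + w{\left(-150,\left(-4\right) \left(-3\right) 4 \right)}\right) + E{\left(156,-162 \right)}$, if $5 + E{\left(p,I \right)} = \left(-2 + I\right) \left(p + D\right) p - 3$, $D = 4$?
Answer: $-4095833$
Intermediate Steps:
$w{\left(z,a \right)} = -6 + a$
$E{\left(p,I \right)} = -8 + p \left(-2 + I\right) \left(4 + p\right)$ ($E{\left(p,I \right)} = -5 + \left(\left(-2 + I\right) \left(p + 4\right) p - 3\right) = -5 + \left(\left(-2 + I\right) \left(4 + p\right) p - 3\right) = -5 + \left(p \left(-2 + I\right) \left(4 + p\right) - 3\right) = -5 + \left(-3 + p \left(-2 + I\right) \left(4 + p\right)\right) = -8 + p \left(-2 + I\right) \left(4 + p\right)$)
$\left(-2427 + w{\left(-150,\left(-4\right) \left(-3\right) 4 \right)}\right) + E{\left(156,-162 \right)} = \left(-2427 - \left(6 - \left(-4\right) \left(-3\right) 4\right)\right) - \left(1256 + 101088 + 3991104\right) = \left(-2427 + \left(-6 + 12 \cdot 4\right)\right) - 4093448 = \left(-2427 + \left(-6 + 48\right)\right) - 4093448 = \left(-2427 + 42\right) - 4093448 = -2385 - 4093448 = -4095833$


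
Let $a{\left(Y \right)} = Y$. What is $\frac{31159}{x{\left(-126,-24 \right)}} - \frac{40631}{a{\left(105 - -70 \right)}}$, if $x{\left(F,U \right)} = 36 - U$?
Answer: $\frac{602993}{2100} \approx 287.14$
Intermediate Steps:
$\frac{31159}{x{\left(-126,-24 \right)}} - \frac{40631}{a{\left(105 - -70 \right)}} = \frac{31159}{36 - -24} - \frac{40631}{105 - -70} = \frac{31159}{36 + 24} - \frac{40631}{105 + 70} = \frac{31159}{60} - \frac{40631}{175} = \frac{602993}{2100}$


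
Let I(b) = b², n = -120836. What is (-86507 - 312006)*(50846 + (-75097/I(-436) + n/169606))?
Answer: -326643500715997479077/16120711088 ≈ -2.0262e+10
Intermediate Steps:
(-86507 - 312006)*(50846 + (-75097/I(-436) + n/169606)) = (-86507 - 312006)*(50846 + (-75097/((-436)²) - 120836/169606)) = -398513*(50846 + (-75097/190096 - 120836*1/169606)) = -398513*(50846 + (-75097*1/190096 - 60418/84803)) = -398513*(50846 + (-75097/190096 - 60418/84803)) = -398513*(50846 - 17853671019/16120711088) = -398513*819655822309429/16120711088 = -326643500715997479077/16120711088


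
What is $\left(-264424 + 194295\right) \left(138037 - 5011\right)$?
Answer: $-9328980354$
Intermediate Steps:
$\left(-264424 + 194295\right) \left(138037 - 5011\right) = \left(-70129\right) 133026 = -9328980354$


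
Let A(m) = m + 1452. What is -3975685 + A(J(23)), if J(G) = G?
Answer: -3974210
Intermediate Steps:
A(m) = 1452 + m
-3975685 + A(J(23)) = -3975685 + (1452 + 23) = -3975685 + 1475 = -3974210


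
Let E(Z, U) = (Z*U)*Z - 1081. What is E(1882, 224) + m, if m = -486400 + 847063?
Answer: 793750558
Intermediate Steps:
m = 360663
E(Z, U) = -1081 + U*Z² (E(Z, U) = (U*Z)*Z - 1081 = U*Z² - 1081 = -1081 + U*Z²)
E(1882, 224) + m = (-1081 + 224*1882²) + 360663 = (-1081 + 224*3541924) + 360663 = (-1081 + 793390976) + 360663 = 793389895 + 360663 = 793750558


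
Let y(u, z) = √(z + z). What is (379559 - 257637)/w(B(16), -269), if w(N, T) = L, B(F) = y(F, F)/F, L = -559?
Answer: -121922/559 ≈ -218.11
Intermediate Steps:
y(u, z) = √2*√z (y(u, z) = √(2*z) = √2*√z)
B(F) = √2/√F (B(F) = (√2*√F)/F = √2/√F)
w(N, T) = -559
(379559 - 257637)/w(B(16), -269) = (379559 - 257637)/(-559) = 121922*(-1/559) = -121922/559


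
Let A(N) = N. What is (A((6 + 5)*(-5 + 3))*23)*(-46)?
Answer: 23276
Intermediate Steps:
(A((6 + 5)*(-5 + 3))*23)*(-46) = (((6 + 5)*(-5 + 3))*23)*(-46) = ((11*(-2))*23)*(-46) = -22*23*(-46) = -506*(-46) = 23276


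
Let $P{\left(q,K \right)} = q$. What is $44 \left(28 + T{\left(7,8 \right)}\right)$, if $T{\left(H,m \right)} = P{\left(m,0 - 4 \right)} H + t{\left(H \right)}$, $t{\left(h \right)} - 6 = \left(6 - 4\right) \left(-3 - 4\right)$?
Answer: $3344$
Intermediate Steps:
$t{\left(h \right)} = -8$ ($t{\left(h \right)} = 6 + \left(6 - 4\right) \left(-3 - 4\right) = 6 + 2 \left(-7\right) = 6 - 14 = -8$)
$T{\left(H,m \right)} = -8 + H m$ ($T{\left(H,m \right)} = m H - 8 = H m - 8 = -8 + H m$)
$44 \left(28 + T{\left(7,8 \right)}\right) = 44 \left(28 + \left(-8 + 7 \cdot 8\right)\right) = 44 \left(28 + \left(-8 + 56\right)\right) = 44 \left(28 + 48\right) = 44 \cdot 76 = 3344$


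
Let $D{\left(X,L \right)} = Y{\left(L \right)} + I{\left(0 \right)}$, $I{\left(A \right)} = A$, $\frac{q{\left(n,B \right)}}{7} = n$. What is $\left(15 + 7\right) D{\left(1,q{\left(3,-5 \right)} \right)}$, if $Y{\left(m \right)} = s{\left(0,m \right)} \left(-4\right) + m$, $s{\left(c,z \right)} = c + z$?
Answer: $-1386$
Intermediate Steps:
$q{\left(n,B \right)} = 7 n$
$Y{\left(m \right)} = - 3 m$ ($Y{\left(m \right)} = \left(0 + m\right) \left(-4\right) + m = m \left(-4\right) + m = - 4 m + m = - 3 m$)
$D{\left(X,L \right)} = - 3 L$ ($D{\left(X,L \right)} = - 3 L + 0 = - 3 L$)
$\left(15 + 7\right) D{\left(1,q{\left(3,-5 \right)} \right)} = \left(15 + 7\right) \left(- 3 \cdot 7 \cdot 3\right) = 22 \left(\left(-3\right) 21\right) = 22 \left(-63\right) = -1386$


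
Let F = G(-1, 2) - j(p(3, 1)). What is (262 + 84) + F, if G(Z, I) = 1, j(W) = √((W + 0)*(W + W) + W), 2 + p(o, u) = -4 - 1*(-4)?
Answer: 347 - √6 ≈ 344.55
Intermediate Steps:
p(o, u) = -2 (p(o, u) = -2 + (-4 - 1*(-4)) = -2 + (-4 + 4) = -2 + 0 = -2)
j(W) = √(W + 2*W²) (j(W) = √(W*(2*W) + W) = √(2*W² + W) = √(W + 2*W²))
F = 1 - √6 (F = 1 - √(-2*(1 + 2*(-2))) = 1 - √(-2*(1 - 4)) = 1 - √(-2*(-3)) = 1 - √6 ≈ -1.4495)
(262 + 84) + F = (262 + 84) + (1 - √6) = 346 + (1 - √6) = 347 - √6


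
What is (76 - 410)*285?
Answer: -95190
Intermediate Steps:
(76 - 410)*285 = -334*285 = -95190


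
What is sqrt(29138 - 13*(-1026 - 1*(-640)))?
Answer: 2*sqrt(8539) ≈ 184.81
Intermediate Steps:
sqrt(29138 - 13*(-1026 - 1*(-640))) = sqrt(29138 - 13*(-1026 + 640)) = sqrt(29138 - 13*(-386)) = sqrt(29138 + 5018) = sqrt(34156) = 2*sqrt(8539)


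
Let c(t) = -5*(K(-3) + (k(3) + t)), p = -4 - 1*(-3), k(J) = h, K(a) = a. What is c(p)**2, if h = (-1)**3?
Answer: 625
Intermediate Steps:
h = -1
k(J) = -1
p = -1 (p = -4 + 3 = -1)
c(t) = 20 - 5*t (c(t) = -5*(-3 + (-1 + t)) = -5*(-4 + t) = 20 - 5*t)
c(p)**2 = (20 - 5*(-1))**2 = (20 + 5)**2 = 25**2 = 625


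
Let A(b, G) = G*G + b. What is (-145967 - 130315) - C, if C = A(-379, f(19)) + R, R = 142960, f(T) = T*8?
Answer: -441967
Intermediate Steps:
f(T) = 8*T
A(b, G) = b + G² (A(b, G) = G² + b = b + G²)
C = 165685 (C = (-379 + (8*19)²) + 142960 = (-379 + 152²) + 142960 = (-379 + 23104) + 142960 = 22725 + 142960 = 165685)
(-145967 - 130315) - C = (-145967 - 130315) - 1*165685 = -276282 - 165685 = -441967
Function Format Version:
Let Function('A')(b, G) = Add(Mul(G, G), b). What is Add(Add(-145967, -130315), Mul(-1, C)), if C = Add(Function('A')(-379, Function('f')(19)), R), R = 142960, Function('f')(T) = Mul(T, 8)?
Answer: -441967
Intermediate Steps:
Function('f')(T) = Mul(8, T)
Function('A')(b, G) = Add(b, Pow(G, 2)) (Function('A')(b, G) = Add(Pow(G, 2), b) = Add(b, Pow(G, 2)))
C = 165685 (C = Add(Add(-379, Pow(Mul(8, 19), 2)), 142960) = Add(Add(-379, Pow(152, 2)), 142960) = Add(Add(-379, 23104), 142960) = Add(22725, 142960) = 165685)
Add(Add(-145967, -130315), Mul(-1, C)) = Add(Add(-145967, -130315), Mul(-1, 165685)) = Add(-276282, -165685) = -441967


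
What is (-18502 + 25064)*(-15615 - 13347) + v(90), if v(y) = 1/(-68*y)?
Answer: -1163097701281/6120 ≈ -1.9005e+8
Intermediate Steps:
v(y) = -1/(68*y)
(-18502 + 25064)*(-15615 - 13347) + v(90) = (-18502 + 25064)*(-15615 - 13347) - 1/68/90 = 6562*(-28962) - 1/68*1/90 = -190048644 - 1/6120 = -1163097701281/6120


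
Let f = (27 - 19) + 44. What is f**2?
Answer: 2704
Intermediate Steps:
f = 52 (f = 8 + 44 = 52)
f**2 = 52**2 = 2704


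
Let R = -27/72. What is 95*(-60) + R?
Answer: -45603/8 ≈ -5700.4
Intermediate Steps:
R = -3/8 (R = -27*1/72 = -3/8 ≈ -0.37500)
95*(-60) + R = 95*(-60) - 3/8 = -5700 - 3/8 = -45603/8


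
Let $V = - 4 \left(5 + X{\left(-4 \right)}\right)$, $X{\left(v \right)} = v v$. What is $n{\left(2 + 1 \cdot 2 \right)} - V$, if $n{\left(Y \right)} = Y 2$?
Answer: $92$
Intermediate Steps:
$n{\left(Y \right)} = 2 Y$
$X{\left(v \right)} = v^{2}$
$V = -84$ ($V = - 4 \left(5 + \left(-4\right)^{2}\right) = - 4 \left(5 + 16\right) = \left(-4\right) 21 = -84$)
$n{\left(2 + 1 \cdot 2 \right)} - V = 2 \left(2 + 1 \cdot 2\right) - -84 = 2 \left(2 + 2\right) + 84 = 2 \cdot 4 + 84 = 8 + 84 = 92$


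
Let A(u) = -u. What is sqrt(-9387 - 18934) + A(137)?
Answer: -137 + I*sqrt(28321) ≈ -137.0 + 168.29*I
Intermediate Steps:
sqrt(-9387 - 18934) + A(137) = sqrt(-9387 - 18934) - 1*137 = sqrt(-28321) - 137 = I*sqrt(28321) - 137 = -137 + I*sqrt(28321)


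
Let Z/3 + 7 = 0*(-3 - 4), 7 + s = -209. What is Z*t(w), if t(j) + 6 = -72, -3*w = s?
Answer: 1638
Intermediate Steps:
s = -216 (s = -7 - 209 = -216)
w = 72 (w = -⅓*(-216) = 72)
t(j) = -78 (t(j) = -6 - 72 = -78)
Z = -21 (Z = -21 + 3*(0*(-3 - 4)) = -21 + 3*(0*(-7)) = -21 + 3*0 = -21 + 0 = -21)
Z*t(w) = -21*(-78) = 1638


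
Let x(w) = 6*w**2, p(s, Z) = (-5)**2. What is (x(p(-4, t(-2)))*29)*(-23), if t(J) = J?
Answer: -2501250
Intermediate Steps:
p(s, Z) = 25
(x(p(-4, t(-2)))*29)*(-23) = ((6*25**2)*29)*(-23) = ((6*625)*29)*(-23) = (3750*29)*(-23) = 108750*(-23) = -2501250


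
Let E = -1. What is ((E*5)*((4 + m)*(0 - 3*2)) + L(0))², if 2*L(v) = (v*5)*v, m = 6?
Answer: 90000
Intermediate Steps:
L(v) = 5*v²/2 (L(v) = ((v*5)*v)/2 = ((5*v)*v)/2 = (5*v²)/2 = 5*v²/2)
((E*5)*((4 + m)*(0 - 3*2)) + L(0))² = ((-1*5)*((4 + 6)*(0 - 3*2)) + (5/2)*0²)² = (-50*(0 - 6) + (5/2)*0)² = (-50*(-6) + 0)² = (-5*(-60) + 0)² = (300 + 0)² = 300² = 90000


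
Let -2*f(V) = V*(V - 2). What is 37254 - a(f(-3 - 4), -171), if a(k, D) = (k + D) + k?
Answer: 37488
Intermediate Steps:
f(V) = -V*(-2 + V)/2 (f(V) = -V*(V - 2)/2 = -V*(-2 + V)/2)
a(k, D) = D + 2*k (a(k, D) = (D + k) + k = D + 2*k)
37254 - a(f(-3 - 4), -171) = 37254 - (-171 + 2*((-3 - 4)*(2 - (-3 - 4))/2)) = 37254 - (-171 + 2*((½)*(-7)*(2 - 1*(-7)))) = 37254 - (-171 + 2*((½)*(-7)*(2 + 7))) = 37254 - (-171 + 2*((½)*(-7)*9)) = 37254 - (-171 + 2*(-63/2)) = 37254 - (-171 - 63) = 37254 - 1*(-234) = 37254 + 234 = 37488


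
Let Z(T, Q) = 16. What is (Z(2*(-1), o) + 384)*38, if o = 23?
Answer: 15200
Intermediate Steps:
(Z(2*(-1), o) + 384)*38 = (16 + 384)*38 = 400*38 = 15200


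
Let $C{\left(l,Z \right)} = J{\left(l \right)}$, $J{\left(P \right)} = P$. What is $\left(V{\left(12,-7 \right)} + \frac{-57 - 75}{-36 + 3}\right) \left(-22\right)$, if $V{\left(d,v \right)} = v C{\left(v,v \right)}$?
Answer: $-1166$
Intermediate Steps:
$C{\left(l,Z \right)} = l$
$V{\left(d,v \right)} = v^{2}$ ($V{\left(d,v \right)} = v v = v^{2}$)
$\left(V{\left(12,-7 \right)} + \frac{-57 - 75}{-36 + 3}\right) \left(-22\right) = \left(\left(-7\right)^{2} + \frac{-57 - 75}{-36 + 3}\right) \left(-22\right) = \left(49 - \frac{132}{-33}\right) \left(-22\right) = \left(49 - -4\right) \left(-22\right) = \left(49 + 4\right) \left(-22\right) = 53 \left(-22\right) = -1166$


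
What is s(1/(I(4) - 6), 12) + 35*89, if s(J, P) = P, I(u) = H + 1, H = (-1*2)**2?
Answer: 3127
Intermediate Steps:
H = 4 (H = (-2)**2 = 4)
I(u) = 5 (I(u) = 4 + 1 = 5)
s(1/(I(4) - 6), 12) + 35*89 = 12 + 35*89 = 12 + 3115 = 3127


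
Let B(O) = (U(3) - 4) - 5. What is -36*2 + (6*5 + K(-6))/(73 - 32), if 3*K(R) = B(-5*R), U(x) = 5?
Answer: -8770/123 ≈ -71.301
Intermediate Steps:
B(O) = -4 (B(O) = (5 - 4) - 5 = 1 - 5 = -4)
K(R) = -4/3 (K(R) = (⅓)*(-4) = -4/3)
-36*2 + (6*5 + K(-6))/(73 - 32) = -36*2 + (6*5 - 4/3)/(73 - 32) = -72 + (30 - 4/3)/41 = -72 + (86/3)*(1/41) = -72 + 86/123 = -8770/123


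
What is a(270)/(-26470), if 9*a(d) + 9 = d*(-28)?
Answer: 841/26470 ≈ 0.031772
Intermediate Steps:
a(d) = -1 - 28*d/9 (a(d) = -1 + (d*(-28))/9 = -1 + (-28*d)/9 = -1 - 28*d/9)
a(270)/(-26470) = (-1 - 28/9*270)/(-26470) = (-1 - 840)*(-1/26470) = -841*(-1/26470) = 841/26470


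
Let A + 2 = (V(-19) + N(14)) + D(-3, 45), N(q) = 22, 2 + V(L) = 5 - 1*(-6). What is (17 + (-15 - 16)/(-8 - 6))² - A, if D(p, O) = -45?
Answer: 75497/196 ≈ 385.19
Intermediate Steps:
V(L) = 9 (V(L) = -2 + (5 - 1*(-6)) = -2 + (5 + 6) = -2 + 11 = 9)
A = -16 (A = -2 + ((9 + 22) - 45) = -2 + (31 - 45) = -2 - 14 = -16)
(17 + (-15 - 16)/(-8 - 6))² - A = (17 + (-15 - 16)/(-8 - 6))² - 1*(-16) = (17 - 31/(-14))² + 16 = (17 - 31*(-1/14))² + 16 = (17 + 31/14)² + 16 = (269/14)² + 16 = 72361/196 + 16 = 75497/196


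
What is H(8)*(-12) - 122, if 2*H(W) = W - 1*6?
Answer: -134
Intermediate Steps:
H(W) = -3 + W/2 (H(W) = (W - 1*6)/2 = (W - 6)/2 = (-6 + W)/2 = -3 + W/2)
H(8)*(-12) - 122 = (-3 + (½)*8)*(-12) - 122 = (-3 + 4)*(-12) - 122 = 1*(-12) - 122 = -12 - 122 = -134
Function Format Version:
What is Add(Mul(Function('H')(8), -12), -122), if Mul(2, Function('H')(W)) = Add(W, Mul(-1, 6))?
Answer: -134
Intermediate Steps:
Function('H')(W) = Add(-3, Mul(Rational(1, 2), W)) (Function('H')(W) = Mul(Rational(1, 2), Add(W, Mul(-1, 6))) = Mul(Rational(1, 2), Add(W, -6)) = Mul(Rational(1, 2), Add(-6, W)) = Add(-3, Mul(Rational(1, 2), W)))
Add(Mul(Function('H')(8), -12), -122) = Add(Mul(Add(-3, Mul(Rational(1, 2), 8)), -12), -122) = Add(Mul(Add(-3, 4), -12), -122) = Add(Mul(1, -12), -122) = Add(-12, -122) = -134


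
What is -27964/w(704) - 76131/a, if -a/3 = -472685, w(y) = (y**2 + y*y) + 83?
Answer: -7674952819/93715946155 ≈ -0.081896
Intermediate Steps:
w(y) = 83 + 2*y**2 (w(y) = (y**2 + y**2) + 83 = 2*y**2 + 83 = 83 + 2*y**2)
a = 1418055 (a = -3*(-472685) = 1418055)
-27964/w(704) - 76131/a = -27964/(83 + 2*704**2) - 76131/1418055 = -27964/(83 + 2*495616) - 76131*1/1418055 = -27964/(83 + 991232) - 25377/472685 = -27964/991315 - 25377/472685 = -7674952819/93715946155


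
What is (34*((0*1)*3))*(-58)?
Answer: 0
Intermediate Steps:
(34*((0*1)*3))*(-58) = (34*(0*3))*(-58) = (34*0)*(-58) = 0*(-58) = 0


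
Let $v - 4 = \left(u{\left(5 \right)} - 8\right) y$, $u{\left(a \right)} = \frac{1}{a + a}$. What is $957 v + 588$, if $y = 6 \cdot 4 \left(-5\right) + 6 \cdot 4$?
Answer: $\frac{3651024}{5} \approx 7.3021 \cdot 10^{5}$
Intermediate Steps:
$u{\left(a \right)} = \frac{1}{2 a}$
$y = -96$ ($y = 24 \left(-5\right) + 24 = -120 + 24 = -96$)
$v = \frac{3812}{5}$ ($v = 4 + \left(\frac{1}{2 \cdot 5} - 8\right) \left(-96\right) = 4 + \left(\frac{1}{2} \cdot \frac{1}{5} - 8\right) \left(-96\right) = 4 + \left(\frac{1}{10} - 8\right) \left(-96\right) = 4 - - \frac{3792}{5} = 4 + \frac{3792}{5} = \frac{3812}{5} \approx 762.4$)
$957 v + 588 = 957 \cdot \frac{3812}{5} + 588 = \frac{3648084}{5} + 588 = \frac{3651024}{5}$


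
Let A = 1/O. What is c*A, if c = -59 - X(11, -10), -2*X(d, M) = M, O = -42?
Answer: 32/21 ≈ 1.5238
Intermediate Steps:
X(d, M) = -M/2
A = -1/42 (A = 1/(-42) = -1/42 ≈ -0.023810)
c = -64 (c = -59 - (-1)*(-10)/2 = -59 - 1*5 = -59 - 5 = -64)
c*A = -64*(-1/42) = 32/21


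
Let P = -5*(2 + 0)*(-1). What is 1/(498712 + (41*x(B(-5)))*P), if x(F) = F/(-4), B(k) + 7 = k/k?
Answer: 1/499327 ≈ 2.0027e-6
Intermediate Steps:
B(k) = -6 (B(k) = -7 + k/k = -7 + 1 = -6)
x(F) = -F/4 (x(F) = F*(-1/4) = -F/4)
P = 10 (P = -10*(-1) = -5*(-2) = 10)
1/(498712 + (41*x(B(-5)))*P) = 1/(498712 + (41*(-1/4*(-6)))*10) = 1/(498712 + (41*(3/2))*10) = 1/(498712 + (123/2)*10) = 1/(498712 + 615) = 1/499327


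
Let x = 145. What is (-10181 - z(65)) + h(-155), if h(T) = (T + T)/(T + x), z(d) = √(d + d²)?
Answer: -10150 - √4290 ≈ -10216.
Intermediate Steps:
h(T) = 2*T/(145 + T) (h(T) = (T + T)/(T + 145) = (2*T)/(145 + T) = 2*T/(145 + T))
(-10181 - z(65)) + h(-155) = (-10181 - √(65*(1 + 65))) + 2*(-155)/(145 - 155) = (-10181 - √(65*66)) + 2*(-155)/(-10) = (-10181 - √4290) + 2*(-155)*(-⅒) = (-10181 - √4290) + 31 = -10150 - √4290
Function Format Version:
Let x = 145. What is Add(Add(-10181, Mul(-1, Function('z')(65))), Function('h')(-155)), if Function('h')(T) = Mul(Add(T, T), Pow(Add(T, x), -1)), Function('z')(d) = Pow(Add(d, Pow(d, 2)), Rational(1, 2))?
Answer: Add(-10150, Mul(-1, Pow(4290, Rational(1, 2)))) ≈ -10216.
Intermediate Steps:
Function('h')(T) = Mul(2, T, Pow(Add(145, T), -1)) (Function('h')(T) = Mul(Add(T, T), Pow(Add(T, 145), -1)) = Mul(Mul(2, T), Pow(Add(145, T), -1)) = Mul(2, T, Pow(Add(145, T), -1)))
Add(Add(-10181, Mul(-1, Function('z')(65))), Function('h')(-155)) = Add(Add(-10181, Mul(-1, Pow(Mul(65, Add(1, 65)), Rational(1, 2)))), Mul(2, -155, Pow(Add(145, -155), -1))) = Add(Add(-10181, Mul(-1, Pow(Mul(65, 66), Rational(1, 2)))), Mul(2, -155, Pow(-10, -1))) = Add(Add(-10181, Mul(-1, Pow(4290, Rational(1, 2)))), Mul(2, -155, Rational(-1, 10))) = Add(Add(-10181, Mul(-1, Pow(4290, Rational(1, 2)))), 31) = Add(-10150, Mul(-1, Pow(4290, Rational(1, 2))))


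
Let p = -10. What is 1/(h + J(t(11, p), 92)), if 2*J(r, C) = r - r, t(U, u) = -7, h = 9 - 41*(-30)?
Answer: 1/1239 ≈ 0.00080710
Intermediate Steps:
h = 1239 (h = 9 + 1230 = 1239)
J(r, C) = 0 (J(r, C) = (r - r)/2 = (½)*0 = 0)
1/(h + J(t(11, p), 92)) = 1/(1239 + 0) = 1/1239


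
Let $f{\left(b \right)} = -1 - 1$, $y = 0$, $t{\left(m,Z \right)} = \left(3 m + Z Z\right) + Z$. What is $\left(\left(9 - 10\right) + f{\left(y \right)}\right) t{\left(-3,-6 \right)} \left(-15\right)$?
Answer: $945$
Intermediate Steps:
$t{\left(m,Z \right)} = Z + Z^{2} + 3 m$ ($t{\left(m,Z \right)} = \left(3 m + Z^{2}\right) + Z = \left(Z^{2} + 3 m\right) + Z = Z + Z^{2} + 3 m$)
$f{\left(b \right)} = -2$ ($f{\left(b \right)} = -1 - 1 = -2$)
$\left(\left(9 - 10\right) + f{\left(y \right)}\right) t{\left(-3,-6 \right)} \left(-15\right) = \left(\left(9 - 10\right) - 2\right) \left(-6 + \left(-6\right)^{2} + 3 \left(-3\right)\right) \left(-15\right) = \left(-1 - 2\right) \left(-6 + 36 - 9\right) \left(-15\right) = \left(-3\right) 21 \left(-15\right) = \left(-63\right) \left(-15\right) = 945$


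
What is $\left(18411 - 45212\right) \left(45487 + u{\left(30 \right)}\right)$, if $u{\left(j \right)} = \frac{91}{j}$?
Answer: $- \frac{36575351501}{30} \approx -1.2192 \cdot 10^{9}$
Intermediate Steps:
$\left(18411 - 45212\right) \left(45487 + u{\left(30 \right)}\right) = \left(18411 - 45212\right) \left(45487 + \frac{91}{30}\right) = - 26801 \left(45487 + 91 \cdot \frac{1}{30}\right) = - 26801 \left(45487 + \frac{91}{30}\right) = \left(-26801\right) \frac{1364701}{30} = - \frac{36575351501}{30}$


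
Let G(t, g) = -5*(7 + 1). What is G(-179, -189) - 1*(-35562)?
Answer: 35522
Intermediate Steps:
G(t, g) = -40 (G(t, g) = -5*8 = -40)
G(-179, -189) - 1*(-35562) = -40 - 1*(-35562) = -40 + 35562 = 35522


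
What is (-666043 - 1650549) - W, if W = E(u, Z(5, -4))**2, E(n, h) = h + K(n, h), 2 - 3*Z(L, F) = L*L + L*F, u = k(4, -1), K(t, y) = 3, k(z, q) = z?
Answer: -2316596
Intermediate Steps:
u = 4
Z(L, F) = 2/3 - L**2/3 - F*L/3 (Z(L, F) = 2/3 - (L*L + L*F)/3 = 2/3 - (L**2 + F*L)/3 = 2/3 + (-L**2/3 - F*L/3) = 2/3 - L**2/3 - F*L/3)
E(n, h) = 3 + h (E(n, h) = h + 3 = 3 + h)
W = 4 (W = (3 + (2/3 - 1/3*5**2 - 1/3*(-4)*5))**2 = (3 + (2/3 - 1/3*25 + 20/3))**2 = (3 + (2/3 - 25/3 + 20/3))**2 = (3 - 1)**2 = 2**2 = 4)
(-666043 - 1650549) - W = (-666043 - 1650549) - 1*4 = -2316592 - 4 = -2316596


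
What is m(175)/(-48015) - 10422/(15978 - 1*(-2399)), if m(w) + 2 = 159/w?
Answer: -87568647743/154415039625 ≈ -0.56710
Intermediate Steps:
m(w) = -2 + 159/w
m(175)/(-48015) - 10422/(15978 - 1*(-2399)) = (-2 + 159/175)/(-48015) - 10422/(15978 - 1*(-2399)) = (-2 + 159*(1/175))*(-1/48015) - 10422/(15978 + 2399) = (-2 + 159/175)*(-1/48015) - 10422/18377 = -191/175*(-1/48015) - 10422*1/18377 = 191/8402625 - 10422/18377 = -87568647743/154415039625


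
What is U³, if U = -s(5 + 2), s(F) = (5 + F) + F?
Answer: -6859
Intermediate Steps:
s(F) = 5 + 2*F
U = -19 (U = -(5 + 2*(5 + 2)) = -(5 + 2*7) = -(5 + 14) = -1*19 = -19)
U³ = (-19)³ = -6859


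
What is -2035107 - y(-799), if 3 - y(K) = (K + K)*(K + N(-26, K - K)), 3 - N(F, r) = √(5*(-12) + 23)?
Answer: -763102 + 1598*I*√37 ≈ -7.631e+5 + 9720.3*I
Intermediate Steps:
N(F, r) = 3 - I*√37 (N(F, r) = 3 - √(5*(-12) + 23) = 3 - √(-60 + 23) = 3 - √(-37) = 3 - I*√37)
y(K) = 3 - 2*K*(3 + K - I*√37) (y(K) = 3 - (K + K)*(K + (3 - I*√37)) = 3 - 2*K*(3 + K - I*√37))
-2035107 - y(-799) = -2035107 - (3 - 2*(-799)² - 2*(-799)*(3 - I*√37)) = -2035107 - (3 - 2*638401 + (4794 - 1598*I*√37)) = -2035107 - (3 - 1276802 + (4794 - 1598*I*√37)) = -2035107 - (-1272005 - 1598*I*√37) = -2035107 + (1272005 + 1598*I*√37) = -763102 + 1598*I*√37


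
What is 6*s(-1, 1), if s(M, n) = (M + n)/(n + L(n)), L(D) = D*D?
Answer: 0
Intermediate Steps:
L(D) = D²
s(M, n) = (M + n)/(n + n²)
6*s(-1, 1) = 6*((-1 + 1)/(1*(1 + 1))) = 6*(1*0/2) = 6*(1*(½)*0) = 6*0 = 0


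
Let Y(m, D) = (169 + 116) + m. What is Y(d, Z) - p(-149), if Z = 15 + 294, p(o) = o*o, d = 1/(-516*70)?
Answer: -791605921/36120 ≈ -21916.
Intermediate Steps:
d = -1/36120 (d = -1/516*1/70 = -1/36120 ≈ -2.7685e-5)
p(o) = o²
Z = 309
Y(m, D) = 285 + m
Y(d, Z) - p(-149) = (285 - 1/36120) - 1*(-149)² = 10294199/36120 - 1*22201 = 10294199/36120 - 22201 = -791605921/36120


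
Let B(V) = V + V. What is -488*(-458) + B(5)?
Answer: 223514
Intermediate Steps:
B(V) = 2*V
-488*(-458) + B(5) = -488*(-458) + 2*5 = 223504 + 10 = 223514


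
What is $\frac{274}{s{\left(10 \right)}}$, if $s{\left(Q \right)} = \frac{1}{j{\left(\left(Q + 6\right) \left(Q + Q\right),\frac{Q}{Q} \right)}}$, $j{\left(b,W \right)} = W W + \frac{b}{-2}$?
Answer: $-43566$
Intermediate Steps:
$j{\left(b,W \right)} = W^{2} - \frac{b}{2}$ ($j{\left(b,W \right)} = W^{2} + b \left(- \frac{1}{2}\right) = W^{2} - \frac{b}{2}$)
$s{\left(Q \right)} = \frac{1}{1 - Q \left(6 + Q\right)}$ ($s{\left(Q \right)} = \frac{1}{\left(\frac{Q}{Q}\right)^{2} - \frac{\left(Q + 6\right) \left(Q + Q\right)}{2}} = \frac{1}{1^{2} - \frac{\left(6 + Q\right) 2 Q}{2}} = \frac{1}{1 - \frac{2 Q \left(6 + Q\right)}{2}} = \frac{1}{1 - Q \left(6 + Q\right)}$)
$\frac{274}{s{\left(10 \right)}} = \frac{274}{\left(-1\right) \frac{1}{-1 + 10 \left(6 + 10\right)}} = \frac{274}{\left(-1\right) \frac{1}{-1 + 10 \cdot 16}} = \frac{274}{\left(-1\right) \frac{1}{-1 + 160}} = \frac{274}{\left(-1\right) \frac{1}{159}} = \frac{274}{- \frac{1}{159}} = 274 \left(-159\right) = -43566$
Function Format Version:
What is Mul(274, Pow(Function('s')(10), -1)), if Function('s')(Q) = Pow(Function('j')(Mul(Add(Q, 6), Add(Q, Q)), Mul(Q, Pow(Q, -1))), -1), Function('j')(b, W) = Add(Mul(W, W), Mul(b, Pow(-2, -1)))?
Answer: -43566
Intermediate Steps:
Function('j')(b, W) = Add(Pow(W, 2), Mul(Rational(-1, 2), b)) (Function('j')(b, W) = Add(Pow(W, 2), Mul(b, Rational(-1, 2))) = Add(Pow(W, 2), Mul(Rational(-1, 2), b)))
Function('s')(Q) = Pow(Add(1, Mul(-1, Q, Add(6, Q))), -1) (Function('s')(Q) = Pow(Add(Pow(Mul(Q, Pow(Q, -1)), 2), Mul(Rational(-1, 2), Mul(Add(Q, 6), Add(Q, Q)))), -1) = Pow(Add(Pow(1, 2), Mul(Rational(-1, 2), Mul(Add(6, Q), Mul(2, Q)))), -1) = Pow(Add(1, Mul(Rational(-1, 2), Mul(2, Q, Add(6, Q)))), -1) = Pow(Add(1, Mul(-1, Q, Add(6, Q))), -1))
Mul(274, Pow(Function('s')(10), -1)) = Mul(274, Pow(Mul(-1, Pow(Add(-1, Mul(10, Add(6, 10))), -1)), -1)) = Mul(274, Pow(Mul(-1, Pow(Add(-1, Mul(10, 16)), -1)), -1)) = Mul(274, Pow(Mul(-1, Pow(Add(-1, 160), -1)), -1)) = Mul(274, Pow(Mul(-1, Pow(159, -1)), -1)) = Mul(274, Pow(Mul(-1, Rational(1, 159)), -1)) = Mul(274, Pow(Rational(-1, 159), -1)) = Mul(274, -159) = -43566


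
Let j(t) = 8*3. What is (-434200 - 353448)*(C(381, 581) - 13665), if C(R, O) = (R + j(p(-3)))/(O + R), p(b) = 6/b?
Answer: 5176944472800/481 ≈ 1.0763e+10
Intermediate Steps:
j(t) = 24
C(R, O) = (24 + R)/(O + R) (C(R, O) = (R + 24)/(O + R) = (24 + R)/(O + R))
(-434200 - 353448)*(C(381, 581) - 13665) = (-434200 - 353448)*((24 + 381)/(581 + 381) - 13665) = -787648*(405/962 - 13665) = -787648*(-13145325/962) = 5176944472800/481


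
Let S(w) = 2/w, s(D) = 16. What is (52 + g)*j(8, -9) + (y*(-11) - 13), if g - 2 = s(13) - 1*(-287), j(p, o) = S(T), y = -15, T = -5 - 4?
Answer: 218/3 ≈ 72.667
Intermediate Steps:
T = -9
j(p, o) = -2/9 (j(p, o) = 2/(-9) = 2*(-⅑) = -2/9)
g = 305 (g = 2 + (16 - 1*(-287)) = 2 + (16 + 287) = 2 + 303 = 305)
(52 + g)*j(8, -9) + (y*(-11) - 13) = (52 + 305)*(-2/9) + (-15*(-11) - 13) = 357*(-2/9) + (165 - 13) = -238/3 + 152 = 218/3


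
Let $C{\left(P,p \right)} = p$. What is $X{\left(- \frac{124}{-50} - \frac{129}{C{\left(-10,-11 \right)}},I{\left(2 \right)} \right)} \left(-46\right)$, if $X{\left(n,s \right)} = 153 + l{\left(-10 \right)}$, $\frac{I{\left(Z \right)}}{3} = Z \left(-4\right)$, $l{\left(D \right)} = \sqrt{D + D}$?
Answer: $-7038 - 92 i \sqrt{5} \approx -7038.0 - 205.72 i$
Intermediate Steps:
$l{\left(D \right)} = \sqrt{2} \sqrt{D}$ ($l{\left(D \right)} = \sqrt{2 D} = \sqrt{2} \sqrt{D}$)
$I{\left(Z \right)} = - 12 Z$ ($I{\left(Z \right)} = 3 Z \left(-4\right) = 3 \left(- 4 Z\right) = - 12 Z$)
$X{\left(n,s \right)} = 153 + 2 i \sqrt{5}$ ($X{\left(n,s \right)} = 153 + \sqrt{2} \sqrt{-10} = 153 + \sqrt{2} i \sqrt{10} = 153 + 2 i \sqrt{5}$)
$X{\left(- \frac{124}{-50} - \frac{129}{C{\left(-10,-11 \right)}},I{\left(2 \right)} \right)} \left(-46\right) = \left(153 + 2 i \sqrt{5}\right) \left(-46\right) = -7038 - 92 i \sqrt{5}$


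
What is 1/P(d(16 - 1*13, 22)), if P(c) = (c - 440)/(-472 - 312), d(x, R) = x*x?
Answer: 784/431 ≈ 1.8190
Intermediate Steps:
d(x, R) = x**2
P(c) = 55/98 - c/784 (P(c) = (-440 + c)/(-784) = (-440 + c)*(-1/784) = 55/98 - c/784)
1/P(d(16 - 1*13, 22)) = 1/(55/98 - (16 - 1*13)**2/784) = 1/(55/98 - (16 - 13)**2/784) = 1/(55/98 - 1/784*3**2) = 1/(55/98 - 1/784*9) = 1/(55/98 - 9/784) = 1/(431/784) = 784/431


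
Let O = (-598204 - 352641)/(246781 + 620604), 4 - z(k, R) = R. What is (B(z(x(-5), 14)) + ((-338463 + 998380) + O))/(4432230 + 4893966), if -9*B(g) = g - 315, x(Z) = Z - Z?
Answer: 1030378461185/14560924531428 ≈ 0.070763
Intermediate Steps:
x(Z) = 0
z(k, R) = 4 - R
O = -190169/173477 (O = -950845/867385 = -950845*1/867385 = -190169/173477 ≈ -1.0962)
B(g) = 35 - g/9 (B(g) = -(g - 315)/9 = -(-315 + g)/9 = 35 - g/9)
(B(z(x(-5), 14)) + ((-338463 + 998380) + O))/(4432230 + 4893966) = ((35 - (4 - 1*14)/9) + ((-338463 + 998380) - 190169/173477))/(4432230 + 4893966) = ((35 - (4 - 14)/9) + (659917 - 190169/173477))/9326196 = ((35 - 1/9*(-10)) + 114480231240/173477)*(1/9326196) = ((35 + 10/9) + 114480231240/173477)*(1/9326196) = (325/9 + 114480231240/173477)*(1/9326196) = (1030378461185/1561293)*(1/9326196) = 1030378461185/14560924531428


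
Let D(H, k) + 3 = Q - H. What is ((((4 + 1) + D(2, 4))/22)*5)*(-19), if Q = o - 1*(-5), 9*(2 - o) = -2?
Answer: -6175/198 ≈ -31.187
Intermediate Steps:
o = 20/9 (o = 2 - ⅑*(-2) = 2 + 2/9 = 20/9 ≈ 2.2222)
Q = 65/9 (Q = 20/9 - 1*(-5) = 20/9 + 5 = 65/9 ≈ 7.2222)
D(H, k) = 38/9 - H (D(H, k) = -3 + (65/9 - H) = 38/9 - H)
((((4 + 1) + D(2, 4))/22)*5)*(-19) = ((((4 + 1) + (38/9 - 1*2))/22)*5)*(-19) = (((5 + (38/9 - 2))*(1/22))*5)*(-19) = (((5 + 20/9)*(1/22))*5)*(-19) = (((65/9)*(1/22))*5)*(-19) = ((65/198)*5)*(-19) = (325/198)*(-19) = -6175/198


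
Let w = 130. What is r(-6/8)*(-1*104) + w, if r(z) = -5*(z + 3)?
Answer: 1300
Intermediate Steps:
r(z) = -15 - 5*z (r(z) = -5*(3 + z) = -15 - 5*z)
r(-6/8)*(-1*104) + w = (-15 - (-30)/8)*(-1*104) + 130 = (-15 - (-30)/8)*(-104) + 130 = (-15 - 5*(-3/4))*(-104) + 130 = (-15 + 15/4)*(-104) + 130 = -45/4*(-104) + 130 = 1170 + 130 = 1300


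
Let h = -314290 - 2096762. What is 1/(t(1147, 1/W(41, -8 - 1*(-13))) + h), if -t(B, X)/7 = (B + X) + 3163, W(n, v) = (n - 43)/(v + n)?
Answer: -1/2441061 ≈ -4.0966e-7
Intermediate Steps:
W(n, v) = (-43 + n)/(n + v)
t(B, X) = -22141 - 7*B - 7*X (t(B, X) = -7*((B + X) + 3163) = -7*(3163 + B + X) = -22141 - 7*B - 7*X)
h = -2411052
1/(t(1147, 1/W(41, -8 - 1*(-13))) + h) = 1/((-22141 - 7*1147 - 7*(41 + (-8 - 1*(-13)))/(-43 + 41)) - 2411052) = 1/((-22141 - 8029 - 7/(-2/(41 + (-8 + 13)))) - 2411052) = 1/((-22141 - 8029 - 7/(-2/(41 + 5))) - 2411052) = 1/((-22141 - 8029 - 7/(-2/46)) - 2411052) = 1/((-22141 - 8029 - 7/((1/46)*(-2))) - 2411052) = 1/((-22141 - 8029 - 7/(-1/23)) - 2411052) = 1/((-22141 - 8029 - 7*(-23)) - 2411052) = 1/((-22141 - 8029 + 161) - 2411052) = 1/(-30009 - 2411052) = 1/(-2441061) = -1/2441061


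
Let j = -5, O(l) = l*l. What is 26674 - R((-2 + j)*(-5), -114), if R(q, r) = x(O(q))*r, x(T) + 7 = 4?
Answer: 26332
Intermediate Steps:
O(l) = l²
x(T) = -3 (x(T) = -7 + 4 = -3)
R(q, r) = -3*r
26674 - R((-2 + j)*(-5), -114) = 26674 - (-3)*(-114) = 26674 - 1*342 = 26674 - 342 = 26332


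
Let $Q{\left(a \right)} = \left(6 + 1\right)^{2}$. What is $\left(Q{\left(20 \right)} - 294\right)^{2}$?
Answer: $60025$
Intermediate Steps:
$Q{\left(a \right)} = 49$ ($Q{\left(a \right)} = 7^{2} = 49$)
$\left(Q{\left(20 \right)} - 294\right)^{2} = \left(49 - 294\right)^{2} = \left(-245\right)^{2} = 60025$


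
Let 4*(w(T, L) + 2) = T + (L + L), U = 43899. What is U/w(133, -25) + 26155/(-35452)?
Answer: 2074422589/886300 ≈ 2340.5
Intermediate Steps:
w(T, L) = -2 + L/2 + T/4 (w(T, L) = -2 + (T + (L + L))/4 = -2 + (T + 2*L)/4 = -2 + (L/2 + T/4) = -2 + L/2 + T/4)
U/w(133, -25) + 26155/(-35452) = 43899/(-2 + (½)*(-25) + (¼)*133) + 26155/(-35452) = 43899/(-2 - 25/2 + 133/4) + 26155*(-1/35452) = 43899/(75/4) - 26155/35452 = 43899*(4/75) - 26155/35452 = 58532/25 - 26155/35452 = 2074422589/886300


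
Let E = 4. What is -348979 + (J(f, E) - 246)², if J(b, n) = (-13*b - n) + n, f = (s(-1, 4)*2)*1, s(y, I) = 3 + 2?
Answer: -207603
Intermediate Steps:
s(y, I) = 5
f = 10 (f = (5*2)*1 = 10*1 = 10)
J(b, n) = -13*b (J(b, n) = (-n - 13*b) + n = -13*b)
-348979 + (J(f, E) - 246)² = -348979 + (-13*10 - 246)² = -348979 + (-130 - 246)² = -348979 + (-376)² = -348979 + 141376 = -207603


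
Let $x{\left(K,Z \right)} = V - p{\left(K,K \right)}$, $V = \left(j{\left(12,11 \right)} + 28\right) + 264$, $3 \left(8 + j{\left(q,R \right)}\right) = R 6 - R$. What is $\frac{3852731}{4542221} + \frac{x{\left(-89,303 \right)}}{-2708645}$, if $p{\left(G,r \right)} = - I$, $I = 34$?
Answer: $\frac{666009756968}{785314736205} \approx 0.84808$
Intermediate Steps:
$j{\left(q,R \right)} = -8 + \frac{5 R}{3}$ ($j{\left(q,R \right)} = -8 + \frac{R 6 - R}{3} = -8 + \frac{6 R - R}{3} = -8 + \frac{5 R}{3}$)
$V = \frac{907}{3}$ ($V = \left(\left(-8 + \frac{5}{3} \cdot 11\right) + 28\right) + 264 = \left(\left(-8 + \frac{55}{3}\right) + 28\right) + 264 = \left(\frac{31}{3} + 28\right) + 264 = \frac{115}{3} + 264 = \frac{907}{3} \approx 302.33$)
$p{\left(G,r \right)} = -34$ ($p{\left(G,r \right)} = \left(-1\right) 34 = -34$)
$x{\left(K,Z \right)} = \frac{1009}{3}$ ($x{\left(K,Z \right)} = \frac{907}{3} - -34 = \frac{907}{3} + 34 = \frac{1009}{3}$)
$\frac{3852731}{4542221} + \frac{x{\left(-89,303 \right)}}{-2708645} = \frac{3852731}{4542221} + \frac{1009}{3 \left(-2708645\right)} = 3852731 \cdot \frac{1}{4542221} + \frac{1009}{3} \left(- \frac{1}{2708645}\right) = \frac{81973}{96643} - \frac{1009}{8125935} = \frac{666009756968}{785314736205}$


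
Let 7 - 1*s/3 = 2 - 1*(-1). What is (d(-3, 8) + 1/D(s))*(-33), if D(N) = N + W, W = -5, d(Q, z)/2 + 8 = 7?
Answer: 429/7 ≈ 61.286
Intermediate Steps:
d(Q, z) = -2 (d(Q, z) = -16 + 2*7 = -16 + 14 = -2)
s = 12 (s = 21 - 3*(2 - 1*(-1)) = 21 - 3*(2 + 1) = 21 - 3*3 = 21 - 9 = 12)
D(N) = -5 + N (D(N) = N - 5 = -5 + N)
(d(-3, 8) + 1/D(s))*(-33) = (-2 + 1/(-5 + 12))*(-33) = (-2 + 1/7)*(-33) = (-2 + ⅐)*(-33) = -13/7*(-33) = 429/7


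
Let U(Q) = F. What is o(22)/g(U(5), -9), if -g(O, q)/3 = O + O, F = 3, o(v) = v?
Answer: -11/9 ≈ -1.2222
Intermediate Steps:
U(Q) = 3
g(O, q) = -6*O (g(O, q) = -3*(O + O) = -6*O)
o(22)/g(U(5), -9) = 22/((-6*3)) = 22/(-18) = 22*(-1/18) = -11/9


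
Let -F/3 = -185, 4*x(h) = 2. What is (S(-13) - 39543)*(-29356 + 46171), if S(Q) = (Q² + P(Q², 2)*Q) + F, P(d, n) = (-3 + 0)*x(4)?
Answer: -1304827185/2 ≈ -6.5241e+8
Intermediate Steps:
x(h) = ½ (x(h) = (¼)*2 = ½)
F = 555 (F = -3*(-185) = 555)
P(d, n) = -3/2 (P(d, n) = (-3 + 0)*(½) = -3*½ = -3/2)
S(Q) = 555 + Q² - 3*Q/2 (S(Q) = (Q² - 3*Q/2) + 555 = 555 + Q² - 3*Q/2)
(S(-13) - 39543)*(-29356 + 46171) = ((555 + (-13)² - 3/2*(-13)) - 39543)*(-29356 + 46171) = ((555 + 169 + 39/2) - 39543)*16815 = (1487/2 - 39543)*16815 = -77599/2*16815 = -1304827185/2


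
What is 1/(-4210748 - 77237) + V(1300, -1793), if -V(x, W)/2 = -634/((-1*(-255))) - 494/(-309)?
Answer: 7996919455/4504957041 ≈ 1.7751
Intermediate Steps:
V(x, W) = 46624/26265 (V(x, W) = -2*(-634/((-1*(-255))) - 494/(-309)) = -2*(-634/255 - 494*(-1/309)) = -2*(-634*1/255 + 494/309) = -2*(-634/255 + 494/309) = -2*(-23312/26265) = 46624/26265)
1/(-4210748 - 77237) + V(1300, -1793) = 1/(-4210748 - 77237) + 46624/26265 = 1/(-4287985) + 46624/26265 = -1/4287985 + 46624/26265 = 7996919455/4504957041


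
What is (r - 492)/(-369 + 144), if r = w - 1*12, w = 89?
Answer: 83/45 ≈ 1.8444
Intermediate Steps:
r = 77 (r = 89 - 1*12 = 89 - 12 = 77)
(r - 492)/(-369 + 144) = (77 - 492)/(-369 + 144) = -415/(-225) = -415*(-1/225) = 83/45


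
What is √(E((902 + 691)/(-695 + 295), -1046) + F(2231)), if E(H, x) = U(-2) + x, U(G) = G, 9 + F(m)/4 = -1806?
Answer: 2*I*√2077 ≈ 91.148*I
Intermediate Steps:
F(m) = -7260 (F(m) = -36 + 4*(-1806) = -36 - 7224 = -7260)
E(H, x) = -2 + x
√(E((902 + 691)/(-695 + 295), -1046) + F(2231)) = √((-2 - 1046) - 7260) = √(-1048 - 7260) = √(-8308) = 2*I*√2077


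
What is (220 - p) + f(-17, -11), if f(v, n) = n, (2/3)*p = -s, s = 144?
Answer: 425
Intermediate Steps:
p = -216 (p = 3*(-1*144)/2 = (3/2)*(-144) = -216)
(220 - p) + f(-17, -11) = (220 - 1*(-216)) - 11 = (220 + 216) - 11 = 436 - 11 = 425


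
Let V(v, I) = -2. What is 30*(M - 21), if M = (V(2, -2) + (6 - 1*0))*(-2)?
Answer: -870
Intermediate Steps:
M = -8 (M = (-2 + (6 - 1*0))*(-2) = (-2 + (6 + 0))*(-2) = (-2 + 6)*(-2) = 4*(-2) = -8)
30*(M - 21) = 30*(-8 - 21) = 30*(-29) = -870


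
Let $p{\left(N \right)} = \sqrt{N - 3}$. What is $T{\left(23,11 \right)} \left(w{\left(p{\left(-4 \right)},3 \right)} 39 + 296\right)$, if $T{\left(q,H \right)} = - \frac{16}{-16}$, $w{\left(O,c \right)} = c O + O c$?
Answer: $296 + 234 i \sqrt{7} \approx 296.0 + 619.11 i$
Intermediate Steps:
$p{\left(N \right)} = \sqrt{-3 + N}$
$w{\left(O,c \right)} = 2 O c$ ($w{\left(O,c \right)} = O c + O c = 2 O c$)
$T{\left(q,H \right)} = 1$ ($T{\left(q,H \right)} = \left(-16\right) \left(- \frac{1}{16}\right) = 1$)
$T{\left(23,11 \right)} \left(w{\left(p{\left(-4 \right)},3 \right)} 39 + 296\right) = 1 \left(2 \sqrt{-3 - 4} \cdot 3 \cdot 39 + 296\right) = 1 \left(2 \sqrt{-7} \cdot 3 \cdot 39 + 296\right) = 1 \left(2 i \sqrt{7} \cdot 3 \cdot 39 + 296\right) = 1 \left(6 i \sqrt{7} \cdot 39 + 296\right) = 1 \left(234 i \sqrt{7} + 296\right) = 1 \left(296 + 234 i \sqrt{7}\right) = 296 + 234 i \sqrt{7}$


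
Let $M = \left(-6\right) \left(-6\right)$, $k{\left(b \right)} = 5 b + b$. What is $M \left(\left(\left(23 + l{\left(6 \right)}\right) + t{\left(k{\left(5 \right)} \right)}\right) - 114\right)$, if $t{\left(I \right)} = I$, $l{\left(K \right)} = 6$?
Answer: $-1980$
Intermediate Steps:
$k{\left(b \right)} = 6 b$
$M = 36$
$M \left(\left(\left(23 + l{\left(6 \right)}\right) + t{\left(k{\left(5 \right)} \right)}\right) - 114\right) = 36 \left(\left(\left(23 + 6\right) + 6 \cdot 5\right) - 114\right) = 36 \left(\left(29 + 30\right) - 114\right) = 36 \left(59 - 114\right) = 36 \left(-55\right) = -1980$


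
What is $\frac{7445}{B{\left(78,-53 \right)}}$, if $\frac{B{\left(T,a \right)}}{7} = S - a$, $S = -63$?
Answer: $- \frac{1489}{14} \approx -106.36$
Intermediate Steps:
$B{\left(T,a \right)} = -441 - 7 a$ ($B{\left(T,a \right)} = 7 \left(-63 - a\right) = -441 - 7 a$)
$\frac{7445}{B{\left(78,-53 \right)}} = \frac{7445}{-441 - -371} = \frac{7445}{-441 + 371} = \frac{7445}{-70} = 7445 \left(- \frac{1}{70}\right) = - \frac{1489}{14}$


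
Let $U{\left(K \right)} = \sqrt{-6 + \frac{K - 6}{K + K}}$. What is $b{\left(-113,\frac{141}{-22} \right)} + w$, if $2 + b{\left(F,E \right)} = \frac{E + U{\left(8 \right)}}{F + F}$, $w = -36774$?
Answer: $- \frac{182850131}{4972} - \frac{i \sqrt{94}}{904} \approx -36776.0 - 0.010725 i$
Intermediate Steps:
$U{\left(K \right)} = \sqrt{-6 + \frac{-6 + K}{2 K}}$
$b{\left(F,E \right)} = -2 + \frac{E + \frac{i \sqrt{94}}{4}}{2 F}$ ($b{\left(F,E \right)} = -2 + \frac{E + \frac{\sqrt{-22 - \frac{12}{8}}}{2}}{F + F} = -2 + \frac{E + \frac{\sqrt{-22 - \frac{3}{2}}}{2}}{2 F} = -2 + \left(E + \frac{\sqrt{-22 - \frac{3}{2}}}{2}\right) \frac{1}{2 F} = -2 + \left(E + \frac{\sqrt{- \frac{47}{2}}}{2}\right) \frac{1}{2 F} = -2 + \left(E + \frac{\frac{1}{2} i \sqrt{94}}{2}\right) \frac{1}{2 F} = -2 + \left(E + \frac{i \sqrt{94}}{4}\right) \frac{1}{2 F} = -2 + \frac{E + \frac{i \sqrt{94}}{4}}{2 F}$)
$b{\left(-113,\frac{141}{-22} \right)} + w = \frac{\left(-16\right) \left(-113\right) + 4 \frac{141}{-22} + i \sqrt{94}}{8 \left(-113\right)} - 36774 = \frac{1}{8} \left(- \frac{1}{113}\right) \left(1808 + 4 \cdot 141 \left(- \frac{1}{22}\right) + i \sqrt{94}\right) - 36774 = \frac{1}{8} \left(- \frac{1}{113}\right) \left(1808 + 4 \left(- \frac{141}{22}\right) + i \sqrt{94}\right) - 36774 = \frac{1}{8} \left(- \frac{1}{113}\right) \left(1808 - \frac{282}{11} + i \sqrt{94}\right) - 36774 = \frac{1}{8} \left(- \frac{1}{113}\right) \left(\frac{19606}{11} + i \sqrt{94}\right) - 36774 = \left(- \frac{9803}{4972} - \frac{i \sqrt{94}}{904}\right) - 36774 = - \frac{182850131}{4972} - \frac{i \sqrt{94}}{904}$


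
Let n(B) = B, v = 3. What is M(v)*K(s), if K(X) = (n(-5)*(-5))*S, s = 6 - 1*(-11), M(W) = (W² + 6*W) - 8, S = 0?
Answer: 0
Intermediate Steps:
M(W) = -8 + W² + 6*W
s = 17 (s = 6 + 11 = 17)
K(X) = 0 (K(X) = -5*(-5)*0 = 25*0 = 0)
M(v)*K(s) = (-8 + 3² + 6*3)*0 = (-8 + 9 + 18)*0 = 19*0 = 0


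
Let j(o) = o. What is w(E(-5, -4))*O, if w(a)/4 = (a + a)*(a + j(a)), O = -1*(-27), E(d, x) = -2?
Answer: 1728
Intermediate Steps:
O = 27
w(a) = 16*a**2 (w(a) = 4*((a + a)*(a + a)) = 4*((2*a)*(2*a)) = 4*(4*a**2) = 16*a**2)
w(E(-5, -4))*O = (16*(-2)**2)*27 = (16*4)*27 = 64*27 = 1728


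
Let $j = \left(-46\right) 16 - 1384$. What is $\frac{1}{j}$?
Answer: $- \frac{1}{2120} \approx -0.0004717$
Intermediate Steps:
$j = -2120$ ($j = -736 - 1384 = -2120$)
$\frac{1}{j} = \frac{1}{-2120} = - \frac{1}{2120}$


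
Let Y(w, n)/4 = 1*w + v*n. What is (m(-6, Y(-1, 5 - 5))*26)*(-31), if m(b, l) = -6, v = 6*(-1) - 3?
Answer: 4836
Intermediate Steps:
v = -9 (v = -6 - 3 = -9)
Y(w, n) = -36*n + 4*w (Y(w, n) = 4*(1*w - 9*n) = 4*(w - 9*n) = -36*n + 4*w)
(m(-6, Y(-1, 5 - 5))*26)*(-31) = -6*26*(-31) = -156*(-31) = 4836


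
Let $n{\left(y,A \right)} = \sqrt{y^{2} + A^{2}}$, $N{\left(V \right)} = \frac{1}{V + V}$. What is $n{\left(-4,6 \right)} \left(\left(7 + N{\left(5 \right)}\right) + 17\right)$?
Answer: $\frac{241 \sqrt{13}}{5} \approx 173.79$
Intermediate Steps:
$N{\left(V \right)} = \frac{1}{2 V}$
$n{\left(y,A \right)} = \sqrt{A^{2} + y^{2}}$
$n{\left(-4,6 \right)} \left(\left(7 + N{\left(5 \right)}\right) + 17\right) = \sqrt{6^{2} + \left(-4\right)^{2}} \left(\left(7 + \frac{1}{2 \cdot 5}\right) + 17\right) = \sqrt{36 + 16} \left(\left(7 + \frac{1}{2} \cdot \frac{1}{5}\right) + 17\right) = \sqrt{52} \left(\left(7 + \frac{1}{10}\right) + 17\right) = 2 \sqrt{13} \left(\frac{71}{10} + 17\right) = 2 \sqrt{13} \cdot \frac{241}{10} = \frac{241 \sqrt{13}}{5}$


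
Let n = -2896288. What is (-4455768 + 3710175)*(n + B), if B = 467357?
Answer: 1810993951083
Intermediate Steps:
(-4455768 + 3710175)*(n + B) = (-4455768 + 3710175)*(-2896288 + 467357) = -745593*(-2428931) = 1810993951083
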